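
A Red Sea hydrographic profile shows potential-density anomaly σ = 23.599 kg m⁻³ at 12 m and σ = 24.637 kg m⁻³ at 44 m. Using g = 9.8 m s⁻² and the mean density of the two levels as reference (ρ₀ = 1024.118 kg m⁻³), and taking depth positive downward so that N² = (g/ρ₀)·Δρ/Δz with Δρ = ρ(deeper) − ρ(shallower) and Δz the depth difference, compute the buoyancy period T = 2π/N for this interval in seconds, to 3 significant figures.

357 s

Δρ = 1024.637 − 1023.599 = 1.038 kg m⁻³ over Δz = 44 − 12 = 32 m.
N² = (9.8/1024.118) × (1.038/32) = 3.1040 × 10⁻⁴ s⁻².
N = √(3.1040 × 10⁻⁴) = 0.017618 rad s⁻¹, so T = 2π/N = 356.63 s ≈ 357 s.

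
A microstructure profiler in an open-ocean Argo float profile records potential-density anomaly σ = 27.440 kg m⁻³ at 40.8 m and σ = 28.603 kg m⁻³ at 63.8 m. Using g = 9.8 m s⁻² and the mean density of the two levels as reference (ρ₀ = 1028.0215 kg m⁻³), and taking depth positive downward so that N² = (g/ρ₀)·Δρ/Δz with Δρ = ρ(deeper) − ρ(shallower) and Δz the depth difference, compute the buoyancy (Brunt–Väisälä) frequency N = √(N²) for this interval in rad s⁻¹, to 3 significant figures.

Δρ = 1028.603 − 1027.440 = 1.163 kg m⁻³ over Δz = 63.8 − 40.8 = 23 m.
N² = (9.8/1028.0215) × (1.163/23) = 4.8203 × 10⁻⁴ s⁻².
N = √(4.8203 × 10⁻⁴) = 0.021955 rad s⁻¹ ≈ 0.0220 rad s⁻¹.

0.0220 rad s⁻¹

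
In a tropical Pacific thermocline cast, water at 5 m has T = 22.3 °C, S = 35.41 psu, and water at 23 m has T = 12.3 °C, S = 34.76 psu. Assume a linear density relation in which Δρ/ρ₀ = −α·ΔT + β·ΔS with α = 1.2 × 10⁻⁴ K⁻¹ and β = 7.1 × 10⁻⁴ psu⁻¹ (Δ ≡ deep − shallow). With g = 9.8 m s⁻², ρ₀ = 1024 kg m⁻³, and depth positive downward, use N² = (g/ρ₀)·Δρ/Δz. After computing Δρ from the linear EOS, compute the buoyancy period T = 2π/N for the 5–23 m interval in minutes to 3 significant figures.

5.22 min

ΔT = -10.0 K, ΔS = -0.65 psu (deep − shallow).
Δρ/ρ₀ = −αΔT + βΔS = 1.20 × 10⁻³ − 4.615 × 10⁻⁴ = 7.385 × 10⁻⁴, so Δρ ≈ 0.7562 kg m⁻³.
N² = (g/ρ₀)·Δρ/Δz = g·(Δρ/ρ₀)/Δz = 9.8 × 7.385 × 10⁻⁴ / 18 = 4.0207 × 10⁻⁴ s⁻².
N = √(4.0207 × 10⁻⁴) = 0.020052 rad s⁻¹ → T = 2π/N = 313.34 s = 5.2223 min ≈ 5.22 min.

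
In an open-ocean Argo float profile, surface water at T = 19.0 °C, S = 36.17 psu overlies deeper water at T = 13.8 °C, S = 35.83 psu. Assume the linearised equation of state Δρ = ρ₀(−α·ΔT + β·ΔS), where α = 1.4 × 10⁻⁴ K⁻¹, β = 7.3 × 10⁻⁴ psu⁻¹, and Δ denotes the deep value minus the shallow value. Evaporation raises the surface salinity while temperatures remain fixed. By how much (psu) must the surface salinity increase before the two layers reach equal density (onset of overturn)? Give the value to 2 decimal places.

Neutral buoyancy requires −α(T_deep − T_surf) + β(S_deep − S_surf′) = 0.
S_surf′ = S_deep − (α/β)·ΔT = 35.83 − (1.4 × 10⁻⁴/7.3 × 10⁻⁴)·(-5.2) = 36.8273 psu.
Increase required: 36.8273 − 36.17 = 0.6573 psu.

0.66 psu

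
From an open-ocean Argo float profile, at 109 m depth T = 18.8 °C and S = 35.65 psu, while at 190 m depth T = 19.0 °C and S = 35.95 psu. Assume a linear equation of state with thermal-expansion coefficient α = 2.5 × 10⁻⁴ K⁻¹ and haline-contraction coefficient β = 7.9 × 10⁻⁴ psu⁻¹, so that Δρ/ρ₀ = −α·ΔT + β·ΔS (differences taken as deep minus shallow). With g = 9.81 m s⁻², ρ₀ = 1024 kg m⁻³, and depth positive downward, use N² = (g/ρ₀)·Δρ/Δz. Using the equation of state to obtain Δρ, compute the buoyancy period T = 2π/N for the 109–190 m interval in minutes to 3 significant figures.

ΔT = +0.2 K, ΔS = +0.30 psu (deep − shallow).
Δρ/ρ₀ = −αΔT + βΔS = -5.00 × 10⁻⁵ + 2.37 × 10⁻⁴ = 1.87 × 10⁻⁴, so Δρ ≈ 0.1915 kg m⁻³.
N² = (g/ρ₀)·Δρ/Δz = g·(Δρ/ρ₀)/Δz = 9.81 × 1.87 × 10⁻⁴ / 81 = 2.2648 × 10⁻⁵ s⁻².
N = √(2.2648 × 10⁻⁵) = 4.7590 × 10⁻³ rad s⁻¹ → T = 2π/N = 1.3203 × 10³ s = 22.005 min ≈ 22.0 min.

22.0 min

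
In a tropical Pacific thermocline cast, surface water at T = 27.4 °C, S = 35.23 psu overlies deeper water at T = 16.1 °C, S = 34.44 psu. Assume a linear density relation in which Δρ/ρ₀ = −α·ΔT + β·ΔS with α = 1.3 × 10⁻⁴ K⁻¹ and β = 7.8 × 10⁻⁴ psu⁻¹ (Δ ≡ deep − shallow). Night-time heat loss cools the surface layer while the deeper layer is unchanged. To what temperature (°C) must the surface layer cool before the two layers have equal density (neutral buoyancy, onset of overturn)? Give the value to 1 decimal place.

20.8 °C

Neutral buoyancy requires Δρ = 0, i.e. −α(T_deep − T_surf′) + β(S_deep − S_surf) = 0.
T_surf′ = T_deep − (β/α)·ΔS = 16.1 − (7.8 × 10⁻⁴/1.3 × 10⁻⁴)·(-0.79) = 20.840 °C.
Cooling required: 27.4 − (20.840) = 6.560 °C.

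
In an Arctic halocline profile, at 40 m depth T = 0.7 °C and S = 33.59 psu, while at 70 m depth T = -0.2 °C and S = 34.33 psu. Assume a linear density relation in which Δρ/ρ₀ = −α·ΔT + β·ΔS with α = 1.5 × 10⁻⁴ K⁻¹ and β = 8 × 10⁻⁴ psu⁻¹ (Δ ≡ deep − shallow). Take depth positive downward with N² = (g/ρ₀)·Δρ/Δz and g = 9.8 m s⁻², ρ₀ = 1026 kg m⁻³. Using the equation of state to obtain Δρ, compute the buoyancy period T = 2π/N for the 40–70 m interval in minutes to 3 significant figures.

6.80 min

ΔT = -0.9 K, ΔS = +0.74 psu (deep − shallow).
Δρ/ρ₀ = −αΔT + βΔS = 1.35 × 10⁻⁴ + 5.92 × 10⁻⁴ = 7.27 × 10⁻⁴, so Δρ ≈ 0.7459 kg m⁻³.
N² = (g/ρ₀)·Δρ/Δz = g·(Δρ/ρ₀)/Δz = 9.8 × 7.27 × 10⁻⁴ / 30 = 2.3749 × 10⁻⁴ s⁻².
N = √(2.3749 × 10⁻⁴) = 0.015411 rad s⁻¹ → T = 2π/N = 407.71 s = 6.7952 min ≈ 6.80 min.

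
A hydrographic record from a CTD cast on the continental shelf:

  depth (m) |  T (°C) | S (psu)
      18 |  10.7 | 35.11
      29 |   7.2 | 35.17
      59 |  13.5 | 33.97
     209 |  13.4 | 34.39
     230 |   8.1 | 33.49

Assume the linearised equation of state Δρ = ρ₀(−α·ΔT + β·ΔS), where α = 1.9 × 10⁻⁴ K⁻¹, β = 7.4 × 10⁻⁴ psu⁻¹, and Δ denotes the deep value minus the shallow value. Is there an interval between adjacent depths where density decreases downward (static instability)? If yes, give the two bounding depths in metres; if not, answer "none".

29–59 m

Evaluate Δρ/ρ₀ = −αΔT + βΔS across each adjacent pair:
  18–29 m: −αΔT+βΔS = −(1.9 × 10⁻⁴)(-3.5)+(7.4 × 10⁻⁴)(+0.06) = 7.1 × 10⁻⁴ → stable
  29–59 m: −αΔT+βΔS = −(1.9 × 10⁻⁴)(+6.3)+(7.4 × 10⁻⁴)(-1.20) = -2.1 × 10⁻³ → UNSTABLE
  59–209 m: −αΔT+βΔS = −(1.9 × 10⁻⁴)(-0.1)+(7.4 × 10⁻⁴)(+0.42) = 3.3 × 10⁻⁴ → stable
  209–230 m: −αΔT+βΔS = −(1.9 × 10⁻⁴)(-5.3)+(7.4 × 10⁻⁴)(-0.90) = 3.4 × 10⁻⁴ → stable
The 29–59 m interval has Δρ < 0: lighter water underlies denser water.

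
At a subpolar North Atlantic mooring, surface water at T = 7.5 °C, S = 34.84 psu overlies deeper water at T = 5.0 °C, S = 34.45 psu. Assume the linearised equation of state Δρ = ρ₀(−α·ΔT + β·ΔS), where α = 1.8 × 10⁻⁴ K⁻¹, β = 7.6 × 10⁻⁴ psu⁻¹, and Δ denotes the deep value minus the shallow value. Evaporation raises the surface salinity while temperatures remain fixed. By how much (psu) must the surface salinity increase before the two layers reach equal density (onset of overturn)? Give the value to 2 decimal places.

Neutral buoyancy requires −α(T_deep − T_surf) + β(S_deep − S_surf′) = 0.
S_surf′ = S_deep − (α/β)·ΔT = 34.45 − (1.8 × 10⁻⁴/7.6 × 10⁻⁴)·(-2.5) = 35.0421 psu.
Increase required: 35.0421 − 34.84 = 0.2021 psu.

0.20 psu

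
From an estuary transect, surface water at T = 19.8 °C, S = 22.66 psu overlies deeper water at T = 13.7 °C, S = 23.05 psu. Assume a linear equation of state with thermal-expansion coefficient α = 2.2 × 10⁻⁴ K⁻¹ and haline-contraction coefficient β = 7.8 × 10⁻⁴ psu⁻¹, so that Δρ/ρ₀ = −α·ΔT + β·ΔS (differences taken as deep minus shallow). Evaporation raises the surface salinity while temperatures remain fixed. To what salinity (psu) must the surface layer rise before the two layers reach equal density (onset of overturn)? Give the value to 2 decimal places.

Neutral buoyancy requires −α(T_deep − T_surf) + β(S_deep − S_surf′) = 0.
S_surf′ = S_deep − (α/β)·ΔT = 23.05 − (2.2 × 10⁻⁴/7.8 × 10⁻⁴)·(-6.1) = 24.7705 psu.
Increase required: 24.7705 − 22.66 = 2.1105 psu.

24.77 psu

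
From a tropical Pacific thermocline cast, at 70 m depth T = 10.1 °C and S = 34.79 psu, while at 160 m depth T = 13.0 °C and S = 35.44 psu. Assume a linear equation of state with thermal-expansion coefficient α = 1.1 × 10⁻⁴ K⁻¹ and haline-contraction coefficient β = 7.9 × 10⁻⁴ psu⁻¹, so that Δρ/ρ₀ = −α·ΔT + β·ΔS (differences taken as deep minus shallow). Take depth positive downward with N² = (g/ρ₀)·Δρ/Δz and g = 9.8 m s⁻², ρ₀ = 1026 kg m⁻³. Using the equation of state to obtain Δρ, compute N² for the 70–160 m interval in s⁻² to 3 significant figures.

ΔT = +2.9 K, ΔS = +0.65 psu (deep − shallow).
Δρ/ρ₀ = −αΔT + βΔS = -3.19 × 10⁻⁴ + 5.135 × 10⁻⁴ = 1.945 × 10⁻⁴, so Δρ ≈ 0.1996 kg m⁻³.
N² = (g/ρ₀)·Δρ/Δz = g·(Δρ/ρ₀)/Δz = 9.8 × 1.945 × 10⁻⁴ / 90 = 2.1179 × 10⁻⁵ s⁻² ≈ 2.12 × 10⁻⁵ s⁻².

2.12 × 10⁻⁵ s⁻²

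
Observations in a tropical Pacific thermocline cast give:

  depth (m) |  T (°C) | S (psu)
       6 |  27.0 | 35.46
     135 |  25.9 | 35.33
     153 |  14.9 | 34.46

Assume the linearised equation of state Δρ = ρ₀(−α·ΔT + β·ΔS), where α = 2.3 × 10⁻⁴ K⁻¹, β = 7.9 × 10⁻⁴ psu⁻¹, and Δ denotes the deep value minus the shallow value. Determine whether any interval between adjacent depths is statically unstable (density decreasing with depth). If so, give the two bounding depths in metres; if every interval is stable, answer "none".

Evaluate Δρ/ρ₀ = −αΔT + βΔS across each adjacent pair:
  6–135 m: −αΔT+βΔS = −(2.3 × 10⁻⁴)(-1.1)+(7.9 × 10⁻⁴)(-0.13) = 1.5 × 10⁻⁴ → stable
  135–153 m: −αΔT+βΔS = −(2.3 × 10⁻⁴)(-11.0)+(7.9 × 10⁻⁴)(-0.87) = 1.8 × 10⁻³ → stable
Every interval has Δρ > 0: the column is stably stratified throughout.

none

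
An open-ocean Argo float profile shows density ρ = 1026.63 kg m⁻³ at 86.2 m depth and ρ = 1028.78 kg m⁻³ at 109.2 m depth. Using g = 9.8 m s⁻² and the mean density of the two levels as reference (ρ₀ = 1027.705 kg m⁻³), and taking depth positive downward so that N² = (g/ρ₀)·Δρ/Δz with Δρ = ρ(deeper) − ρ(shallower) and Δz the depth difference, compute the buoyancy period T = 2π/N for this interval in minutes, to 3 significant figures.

3.51 min

Δρ = 1028.78 − 1026.63 = 2.15 kg m⁻³ over Δz = 109.2 − 86.2 = 23 m.
N² = (9.8/1027.705) × (2.15/23) = 8.9139 × 10⁻⁴ s⁻².
N = √(8.9139 × 10⁻⁴) = 0.029856 rad s⁻¹, so T = 2π/N = 210.45 s = 3.5075 min ≈ 3.51 min.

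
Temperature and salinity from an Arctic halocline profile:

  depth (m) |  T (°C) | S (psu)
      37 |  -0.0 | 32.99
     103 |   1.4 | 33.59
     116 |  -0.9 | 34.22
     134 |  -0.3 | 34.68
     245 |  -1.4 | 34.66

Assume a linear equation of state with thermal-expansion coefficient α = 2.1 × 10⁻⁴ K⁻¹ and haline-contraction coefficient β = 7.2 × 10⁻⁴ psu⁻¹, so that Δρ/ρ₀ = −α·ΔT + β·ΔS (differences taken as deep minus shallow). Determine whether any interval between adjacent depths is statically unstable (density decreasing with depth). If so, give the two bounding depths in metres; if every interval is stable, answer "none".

none

Evaluate Δρ/ρ₀ = −αΔT + βΔS across each adjacent pair:
  37–103 m: −αΔT+βΔS = −(2.1 × 10⁻⁴)(+1.4)+(7.2 × 10⁻⁴)(+0.60) = 1.4 × 10⁻⁴ → stable
  103–116 m: −αΔT+βΔS = −(2.1 × 10⁻⁴)(-2.3)+(7.2 × 10⁻⁴)(+0.63) = 9.4 × 10⁻⁴ → stable
  116–134 m: −αΔT+βΔS = −(2.1 × 10⁻⁴)(+0.6)+(7.2 × 10⁻⁴)(+0.46) = 2.1 × 10⁻⁴ → stable
  134–245 m: −αΔT+βΔS = −(2.1 × 10⁻⁴)(-1.1)+(7.2 × 10⁻⁴)(-0.02) = 2.2 × 10⁻⁴ → stable
Every interval has Δρ > 0: the column is stably stratified throughout.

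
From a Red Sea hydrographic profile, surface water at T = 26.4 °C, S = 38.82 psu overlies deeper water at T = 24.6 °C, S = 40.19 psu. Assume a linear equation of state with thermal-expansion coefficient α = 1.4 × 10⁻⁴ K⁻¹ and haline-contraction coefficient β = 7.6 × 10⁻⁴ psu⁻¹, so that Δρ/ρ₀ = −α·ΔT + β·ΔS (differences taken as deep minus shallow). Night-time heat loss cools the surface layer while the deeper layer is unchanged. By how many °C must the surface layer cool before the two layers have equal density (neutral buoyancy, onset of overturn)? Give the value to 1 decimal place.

9.2 °C

Neutral buoyancy requires Δρ = 0, i.e. −α(T_deep − T_surf′) + β(S_deep − S_surf) = 0.
T_surf′ = T_deep − (β/α)·ΔS = 24.6 − (7.6 × 10⁻⁴/1.4 × 10⁻⁴)·(+1.37) = 17.163 °C.
Cooling required: 26.4 − (17.163) = 9.237 °C.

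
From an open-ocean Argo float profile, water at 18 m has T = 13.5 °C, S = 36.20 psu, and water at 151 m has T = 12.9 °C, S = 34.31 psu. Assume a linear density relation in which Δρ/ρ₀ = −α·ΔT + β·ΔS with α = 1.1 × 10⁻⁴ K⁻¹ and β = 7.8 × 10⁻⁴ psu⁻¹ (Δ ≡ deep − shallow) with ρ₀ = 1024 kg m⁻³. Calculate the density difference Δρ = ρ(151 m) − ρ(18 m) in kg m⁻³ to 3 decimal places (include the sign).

-1.442 kg m⁻³

ΔT = -0.6 K, ΔS = -1.89 psu (deep − shallow).
Δρ/ρ₀ = −(1.1 × 10⁻⁴)(-0.6) + (7.8 × 10⁻⁴)(-1.89) = -1.4082 × 10⁻³.
Δρ = 1024 × (-1.4082 × 10⁻³) = -1.442 kg m⁻³.
Negative Δρ: lighter below, statically unstable.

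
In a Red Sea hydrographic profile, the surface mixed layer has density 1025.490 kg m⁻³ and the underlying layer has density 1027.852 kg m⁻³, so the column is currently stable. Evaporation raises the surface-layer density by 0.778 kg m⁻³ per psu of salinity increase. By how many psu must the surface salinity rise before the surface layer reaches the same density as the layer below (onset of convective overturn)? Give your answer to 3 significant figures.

3.04 psu

Density deficit of the surface layer: 1027.852 − 1025.490 = 2.362 kg m⁻³.
Required change = 2.362 / 0.778 = 3.04 psu.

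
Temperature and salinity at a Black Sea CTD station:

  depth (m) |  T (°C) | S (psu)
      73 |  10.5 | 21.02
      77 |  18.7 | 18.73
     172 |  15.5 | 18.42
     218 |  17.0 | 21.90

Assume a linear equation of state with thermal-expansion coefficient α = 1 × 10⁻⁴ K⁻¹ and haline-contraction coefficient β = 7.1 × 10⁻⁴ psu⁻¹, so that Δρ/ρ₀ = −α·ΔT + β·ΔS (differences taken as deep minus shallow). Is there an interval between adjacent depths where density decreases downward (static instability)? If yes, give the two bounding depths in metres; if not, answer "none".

73–77 m

Evaluate Δρ/ρ₀ = −αΔT + βΔS across each adjacent pair:
  73–77 m: −αΔT+βΔS = −(1 × 10⁻⁴)(+8.2)+(7.1 × 10⁻⁴)(-2.29) = -2.4 × 10⁻³ → UNSTABLE
  77–172 m: −αΔT+βΔS = −(1 × 10⁻⁴)(-3.2)+(7.1 × 10⁻⁴)(-0.31) = 1.0 × 10⁻⁴ → stable
  172–218 m: −αΔT+βΔS = −(1 × 10⁻⁴)(+1.5)+(7.1 × 10⁻⁴)(+3.48) = 2.3 × 10⁻³ → stable
The 73–77 m interval has Δρ < 0: lighter water underlies denser water.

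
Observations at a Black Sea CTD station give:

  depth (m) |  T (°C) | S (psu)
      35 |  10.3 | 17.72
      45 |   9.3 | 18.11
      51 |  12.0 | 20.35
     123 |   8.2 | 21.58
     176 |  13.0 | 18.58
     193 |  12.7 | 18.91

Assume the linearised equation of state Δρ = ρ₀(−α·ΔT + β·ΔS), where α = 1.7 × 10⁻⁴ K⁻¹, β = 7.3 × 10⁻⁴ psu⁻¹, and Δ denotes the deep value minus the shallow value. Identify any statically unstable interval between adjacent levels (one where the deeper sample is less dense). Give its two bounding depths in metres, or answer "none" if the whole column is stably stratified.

Evaluate Δρ/ρ₀ = −αΔT + βΔS across each adjacent pair:
  35–45 m: −αΔT+βΔS = −(1.7 × 10⁻⁴)(-1.0)+(7.3 × 10⁻⁴)(+0.39) = 4.5 × 10⁻⁴ → stable
  45–51 m: −αΔT+βΔS = −(1.7 × 10⁻⁴)(+2.7)+(7.3 × 10⁻⁴)(+2.24) = 1.2 × 10⁻³ → stable
  51–123 m: −αΔT+βΔS = −(1.7 × 10⁻⁴)(-3.8)+(7.3 × 10⁻⁴)(+1.23) = 1.5 × 10⁻³ → stable
  123–176 m: −αΔT+βΔS = −(1.7 × 10⁻⁴)(+4.8)+(7.3 × 10⁻⁴)(-3.00) = -3.0 × 10⁻³ → UNSTABLE
  176–193 m: −αΔT+βΔS = −(1.7 × 10⁻⁴)(-0.3)+(7.3 × 10⁻⁴)(+0.33) = 2.9 × 10⁻⁴ → stable
The 123–176 m interval has Δρ < 0: lighter water underlies denser water.

123–176 m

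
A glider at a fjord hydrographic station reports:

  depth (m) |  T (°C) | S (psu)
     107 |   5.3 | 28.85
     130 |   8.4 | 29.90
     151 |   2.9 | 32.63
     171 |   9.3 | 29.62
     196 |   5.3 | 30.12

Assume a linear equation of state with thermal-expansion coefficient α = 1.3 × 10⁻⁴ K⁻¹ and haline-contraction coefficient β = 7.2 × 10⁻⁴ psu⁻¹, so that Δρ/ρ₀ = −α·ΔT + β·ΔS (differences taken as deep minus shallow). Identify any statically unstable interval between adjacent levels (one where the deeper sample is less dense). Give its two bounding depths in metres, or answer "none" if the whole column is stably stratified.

Evaluate Δρ/ρ₀ = −αΔT + βΔS across each adjacent pair:
  107–130 m: −αΔT+βΔS = −(1.3 × 10⁻⁴)(+3.1)+(7.2 × 10⁻⁴)(+1.05) = 3.5 × 10⁻⁴ → stable
  130–151 m: −αΔT+βΔS = −(1.3 × 10⁻⁴)(-5.5)+(7.2 × 10⁻⁴)(+2.73) = 2.7 × 10⁻³ → stable
  151–171 m: −αΔT+βΔS = −(1.3 × 10⁻⁴)(+6.4)+(7.2 × 10⁻⁴)(-3.01) = -3.0 × 10⁻³ → UNSTABLE
  171–196 m: −αΔT+βΔS = −(1.3 × 10⁻⁴)(-4.0)+(7.2 × 10⁻⁴)(+0.50) = 8.8 × 10⁻⁴ → stable
The 151–171 m interval has Δρ < 0: lighter water underlies denser water.

151–171 m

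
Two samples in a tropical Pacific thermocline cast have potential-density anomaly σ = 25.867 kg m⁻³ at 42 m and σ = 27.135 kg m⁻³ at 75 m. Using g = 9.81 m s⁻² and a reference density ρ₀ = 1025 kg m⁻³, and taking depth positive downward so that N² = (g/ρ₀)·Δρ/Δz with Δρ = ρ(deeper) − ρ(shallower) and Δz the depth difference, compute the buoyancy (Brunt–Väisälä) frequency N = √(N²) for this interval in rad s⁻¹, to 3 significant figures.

0.0192 rad s⁻¹

Δρ = 1027.135 − 1025.867 = 1.268 kg m⁻³ over Δz = 75 − 42 = 33 m.
N² = (9.81/1025) × (1.268/33) = 3.6775 × 10⁻⁴ s⁻².
N = √(3.6775 × 10⁻⁴) = 0.019177 rad s⁻¹ ≈ 0.0192 rad s⁻¹.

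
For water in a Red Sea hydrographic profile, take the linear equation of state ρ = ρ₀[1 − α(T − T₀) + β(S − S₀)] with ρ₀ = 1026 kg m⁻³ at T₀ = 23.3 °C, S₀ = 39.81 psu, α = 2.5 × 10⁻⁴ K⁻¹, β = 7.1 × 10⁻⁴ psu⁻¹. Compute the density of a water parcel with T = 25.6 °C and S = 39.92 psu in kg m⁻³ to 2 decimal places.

1025.49 kg m⁻³

T − T₀ = +2.3 K, S − S₀ = +0.11 psu.
Bracket = 1 − α·(+2.3) + β·(+0.11) = 1 + (-4.969 × 10⁻⁴) = 0.9995031.
ρ = 1026 × 0.9995031 = 1025.49 kg m⁻³.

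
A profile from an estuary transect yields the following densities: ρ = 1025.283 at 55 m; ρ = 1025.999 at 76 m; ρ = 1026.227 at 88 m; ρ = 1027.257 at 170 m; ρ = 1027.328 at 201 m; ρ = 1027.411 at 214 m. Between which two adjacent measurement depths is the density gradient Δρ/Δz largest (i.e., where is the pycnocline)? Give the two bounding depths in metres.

Compute the density gradient over each adjacent pair:
  55–76 m: Δρ/Δz = 0.716/21 = 0.034 kg m⁻⁴
  76–88 m: Δρ/Δz = 0.228/12 = 0.019 kg m⁻⁴
  88–170 m: Δρ/Δz = 1.030/82 = 0.013 kg m⁻⁴
  170–201 m: Δρ/Δz = 0.071/31 = 2.3 × 10⁻³ kg m⁻⁴
  201–214 m: Δρ/Δz = 0.083/13 = 6.4 × 10⁻³ kg m⁻⁴
The largest gradient is in the 55–76 m interval — the pycnocline.

55–76 m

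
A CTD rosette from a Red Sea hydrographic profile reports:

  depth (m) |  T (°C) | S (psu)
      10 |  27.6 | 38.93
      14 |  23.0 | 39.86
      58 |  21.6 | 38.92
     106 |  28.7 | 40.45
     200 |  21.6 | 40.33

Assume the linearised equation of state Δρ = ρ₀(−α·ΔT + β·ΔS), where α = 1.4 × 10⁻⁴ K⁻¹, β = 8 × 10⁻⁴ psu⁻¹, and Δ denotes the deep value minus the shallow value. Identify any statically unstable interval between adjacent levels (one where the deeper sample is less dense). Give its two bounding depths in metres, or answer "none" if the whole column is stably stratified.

Evaluate Δρ/ρ₀ = −αΔT + βΔS across each adjacent pair:
  10–14 m: −αΔT+βΔS = −(1.4 × 10⁻⁴)(-4.6)+(8 × 10⁻⁴)(+0.93) = 1.4 × 10⁻³ → stable
  14–58 m: −αΔT+βΔS = −(1.4 × 10⁻⁴)(-1.4)+(8 × 10⁻⁴)(-0.94) = -5.6 × 10⁻⁴ → UNSTABLE
  58–106 m: −αΔT+βΔS = −(1.4 × 10⁻⁴)(+7.1)+(8 × 10⁻⁴)(+1.53) = 2.3 × 10⁻⁴ → stable
  106–200 m: −αΔT+βΔS = −(1.4 × 10⁻⁴)(-7.1)+(8 × 10⁻⁴)(-0.12) = 9.0 × 10⁻⁴ → stable
The 14–58 m interval has Δρ < 0: lighter water underlies denser water.

14–58 m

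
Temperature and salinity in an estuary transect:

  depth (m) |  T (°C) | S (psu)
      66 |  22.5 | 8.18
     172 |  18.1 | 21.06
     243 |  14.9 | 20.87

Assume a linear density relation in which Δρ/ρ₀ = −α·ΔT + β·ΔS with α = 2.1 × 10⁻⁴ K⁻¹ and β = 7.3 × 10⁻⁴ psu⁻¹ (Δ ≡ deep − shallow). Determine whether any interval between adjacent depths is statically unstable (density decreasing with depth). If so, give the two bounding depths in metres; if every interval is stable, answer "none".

Evaluate Δρ/ρ₀ = −αΔT + βΔS across each adjacent pair:
  66–172 m: −αΔT+βΔS = −(2.1 × 10⁻⁴)(-4.4)+(7.3 × 10⁻⁴)(+12.88) = 0.010 → stable
  172–243 m: −αΔT+βΔS = −(2.1 × 10⁻⁴)(-3.2)+(7.3 × 10⁻⁴)(-0.19) = 5.3 × 10⁻⁴ → stable
Every interval has Δρ > 0: the column is stably stratified throughout.

none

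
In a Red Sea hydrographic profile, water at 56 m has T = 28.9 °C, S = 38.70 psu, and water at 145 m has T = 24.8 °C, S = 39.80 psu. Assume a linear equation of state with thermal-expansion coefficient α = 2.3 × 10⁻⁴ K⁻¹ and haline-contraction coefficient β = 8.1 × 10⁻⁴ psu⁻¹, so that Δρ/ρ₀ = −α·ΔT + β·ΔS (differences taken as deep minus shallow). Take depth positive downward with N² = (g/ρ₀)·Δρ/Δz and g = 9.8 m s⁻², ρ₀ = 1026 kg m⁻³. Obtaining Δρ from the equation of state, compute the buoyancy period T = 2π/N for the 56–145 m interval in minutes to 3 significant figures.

7.37 min

ΔT = -4.1 K, ΔS = +1.10 psu (deep − shallow).
Δρ/ρ₀ = −αΔT + βΔS = 9.43 × 10⁻⁴ + 8.91 × 10⁻⁴ = 1.834 × 10⁻³, so Δρ ≈ 1.882 kg m⁻³.
N² = (g/ρ₀)·Δρ/Δz = g·(Δρ/ρ₀)/Δz = 9.8 × 1.834 × 10⁻³ / 89 = 2.0195 × 10⁻⁴ s⁻².
N = √(2.0195 × 10⁻⁴) = 0.014211 rad s⁻¹ → T = 2π/N = 442.14 s = 7.3690 min ≈ 7.37 min.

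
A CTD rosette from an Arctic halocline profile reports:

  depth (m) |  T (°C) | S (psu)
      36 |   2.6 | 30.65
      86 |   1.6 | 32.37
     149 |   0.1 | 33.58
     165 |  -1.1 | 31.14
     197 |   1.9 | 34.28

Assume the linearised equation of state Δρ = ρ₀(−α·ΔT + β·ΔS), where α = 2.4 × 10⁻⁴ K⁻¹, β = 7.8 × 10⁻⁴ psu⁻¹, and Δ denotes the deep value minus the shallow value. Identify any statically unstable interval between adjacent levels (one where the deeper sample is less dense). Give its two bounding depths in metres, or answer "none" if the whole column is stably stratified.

Evaluate Δρ/ρ₀ = −αΔT + βΔS across each adjacent pair:
  36–86 m: −αΔT+βΔS = −(2.4 × 10⁻⁴)(-1.0)+(7.8 × 10⁻⁴)(+1.72) = 1.6 × 10⁻³ → stable
  86–149 m: −αΔT+βΔS = −(2.4 × 10⁻⁴)(-1.5)+(7.8 × 10⁻⁴)(+1.21) = 1.3 × 10⁻³ → stable
  149–165 m: −αΔT+βΔS = −(2.4 × 10⁻⁴)(-1.2)+(7.8 × 10⁻⁴)(-2.44) = -1.6 × 10⁻³ → UNSTABLE
  165–197 m: −αΔT+βΔS = −(2.4 × 10⁻⁴)(+3.0)+(7.8 × 10⁻⁴)(+3.14) = 1.7 × 10⁻³ → stable
The 149–165 m interval has Δρ < 0: lighter water underlies denser water.

149–165 m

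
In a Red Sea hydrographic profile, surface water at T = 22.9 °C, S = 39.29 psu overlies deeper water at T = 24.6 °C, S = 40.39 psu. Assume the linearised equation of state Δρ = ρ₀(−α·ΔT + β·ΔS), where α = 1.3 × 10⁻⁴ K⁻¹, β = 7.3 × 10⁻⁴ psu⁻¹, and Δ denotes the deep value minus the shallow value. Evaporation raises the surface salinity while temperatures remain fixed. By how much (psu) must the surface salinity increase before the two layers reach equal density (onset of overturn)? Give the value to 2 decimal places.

Neutral buoyancy requires −α(T_deep − T_surf) + β(S_deep − S_surf′) = 0.
S_surf′ = S_deep − (α/β)·ΔT = 40.39 − (1.3 × 10⁻⁴/7.3 × 10⁻⁴)·(+1.7) = 40.0873 psu.
Increase required: 40.0873 − 39.29 = 0.7973 psu.

0.80 psu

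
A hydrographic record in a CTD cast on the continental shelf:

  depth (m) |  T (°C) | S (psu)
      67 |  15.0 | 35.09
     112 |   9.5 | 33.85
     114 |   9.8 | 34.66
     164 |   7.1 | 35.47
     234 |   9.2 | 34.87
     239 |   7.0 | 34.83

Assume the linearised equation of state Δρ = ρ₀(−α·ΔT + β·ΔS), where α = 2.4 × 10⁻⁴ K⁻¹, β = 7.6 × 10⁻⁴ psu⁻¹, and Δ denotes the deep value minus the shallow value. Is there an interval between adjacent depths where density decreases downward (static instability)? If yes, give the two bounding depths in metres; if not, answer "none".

164–234 m

Evaluate Δρ/ρ₀ = −αΔT + βΔS across each adjacent pair:
  67–112 m: −αΔT+βΔS = −(2.4 × 10⁻⁴)(-5.5)+(7.6 × 10⁻⁴)(-1.24) = 3.8 × 10⁻⁴ → stable
  112–114 m: −αΔT+βΔS = −(2.4 × 10⁻⁴)(+0.3)+(7.6 × 10⁻⁴)(+0.81) = 5.4 × 10⁻⁴ → stable
  114–164 m: −αΔT+βΔS = −(2.4 × 10⁻⁴)(-2.7)+(7.6 × 10⁻⁴)(+0.81) = 1.3 × 10⁻³ → stable
  164–234 m: −αΔT+βΔS = −(2.4 × 10⁻⁴)(+2.1)+(7.6 × 10⁻⁴)(-0.60) = -9.6 × 10⁻⁴ → UNSTABLE
  234–239 m: −αΔT+βΔS = −(2.4 × 10⁻⁴)(-2.2)+(7.6 × 10⁻⁴)(-0.04) = 5.0 × 10⁻⁴ → stable
The 164–234 m interval has Δρ < 0: lighter water underlies denser water.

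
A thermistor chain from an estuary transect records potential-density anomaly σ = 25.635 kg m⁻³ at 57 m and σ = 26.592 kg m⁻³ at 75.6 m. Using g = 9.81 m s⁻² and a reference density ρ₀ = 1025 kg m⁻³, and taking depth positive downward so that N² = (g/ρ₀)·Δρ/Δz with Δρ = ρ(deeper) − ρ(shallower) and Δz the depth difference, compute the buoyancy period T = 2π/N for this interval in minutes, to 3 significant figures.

Δρ = 1026.592 − 1025.635 = 0.957 kg m⁻³ over Δz = 75.6 − 57 = 18.6 m.
N² = (9.81/1025) × (0.957/18.6) = 4.9243 × 10⁻⁴ s⁻².
N = √(4.9243 × 10⁻⁴) = 0.022191 rad s⁻¹, so T = 2π/N = 283.14 s = 4.7190 min ≈ 4.72 min.
A positive N² confirms static stability across the interval.

4.72 min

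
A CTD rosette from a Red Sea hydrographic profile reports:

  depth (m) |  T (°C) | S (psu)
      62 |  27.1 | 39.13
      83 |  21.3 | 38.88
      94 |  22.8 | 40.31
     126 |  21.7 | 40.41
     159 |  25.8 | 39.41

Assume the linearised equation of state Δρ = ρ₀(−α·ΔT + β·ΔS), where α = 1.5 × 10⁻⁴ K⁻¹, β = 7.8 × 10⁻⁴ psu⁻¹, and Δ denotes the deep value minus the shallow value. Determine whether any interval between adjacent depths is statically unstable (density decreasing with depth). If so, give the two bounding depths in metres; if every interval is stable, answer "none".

126–159 m

Evaluate Δρ/ρ₀ = −αΔT + βΔS across each adjacent pair:
  62–83 m: −αΔT+βΔS = −(1.5 × 10⁻⁴)(-5.8)+(7.8 × 10⁻⁴)(-0.25) = 6.7 × 10⁻⁴ → stable
  83–94 m: −αΔT+βΔS = −(1.5 × 10⁻⁴)(+1.5)+(7.8 × 10⁻⁴)(+1.43) = 8.9 × 10⁻⁴ → stable
  94–126 m: −αΔT+βΔS = −(1.5 × 10⁻⁴)(-1.1)+(7.8 × 10⁻⁴)(+0.10) = 2.4 × 10⁻⁴ → stable
  126–159 m: −αΔT+βΔS = −(1.5 × 10⁻⁴)(+4.1)+(7.8 × 10⁻⁴)(-1.00) = -1.4 × 10⁻³ → UNSTABLE
The 126–159 m interval has Δρ < 0: lighter water underlies denser water.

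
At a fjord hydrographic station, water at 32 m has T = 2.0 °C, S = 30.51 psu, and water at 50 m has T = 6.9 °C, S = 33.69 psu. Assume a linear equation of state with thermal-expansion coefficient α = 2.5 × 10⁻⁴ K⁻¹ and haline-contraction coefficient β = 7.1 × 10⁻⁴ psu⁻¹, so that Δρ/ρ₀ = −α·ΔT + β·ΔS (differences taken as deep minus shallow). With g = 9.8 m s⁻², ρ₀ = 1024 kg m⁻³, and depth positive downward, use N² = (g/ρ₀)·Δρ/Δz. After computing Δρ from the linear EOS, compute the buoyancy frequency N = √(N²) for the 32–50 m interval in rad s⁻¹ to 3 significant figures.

ΔT = +4.9 K, ΔS = +3.18 psu (deep − shallow).
Δρ/ρ₀ = −αΔT + βΔS = -1.225 × 10⁻³ + 2.2578 × 10⁻³ = 1.0328 × 10⁻³, so Δρ ≈ 1.058 kg m⁻³.
N² = (g/ρ₀)·Δρ/Δz = g·(Δρ/ρ₀)/Δz = 9.8 × 1.0328 × 10⁻³ / 18 = 5.6230 × 10⁻⁴ s⁻².
N = √(5.6230 × 10⁻⁴) = 0.023713 rad s⁻¹ ≈ 0.0237 rad s⁻¹.

0.0237 rad s⁻¹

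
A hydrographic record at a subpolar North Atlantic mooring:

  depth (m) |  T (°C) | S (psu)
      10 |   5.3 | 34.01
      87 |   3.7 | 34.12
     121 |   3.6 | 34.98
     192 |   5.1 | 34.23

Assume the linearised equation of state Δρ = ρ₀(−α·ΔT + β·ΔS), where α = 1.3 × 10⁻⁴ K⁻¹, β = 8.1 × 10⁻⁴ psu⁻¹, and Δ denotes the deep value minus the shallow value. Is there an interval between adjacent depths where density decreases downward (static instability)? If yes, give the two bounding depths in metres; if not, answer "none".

Evaluate Δρ/ρ₀ = −αΔT + βΔS across each adjacent pair:
  10–87 m: −αΔT+βΔS = −(1.3 × 10⁻⁴)(-1.6)+(8.1 × 10⁻⁴)(+0.11) = 3.0 × 10⁻⁴ → stable
  87–121 m: −αΔT+βΔS = −(1.3 × 10⁻⁴)(-0.1)+(8.1 × 10⁻⁴)(+0.86) = 7.1 × 10⁻⁴ → stable
  121–192 m: −αΔT+βΔS = −(1.3 × 10⁻⁴)(+1.5)+(8.1 × 10⁻⁴)(-0.75) = -8.0 × 10⁻⁴ → UNSTABLE
The 121–192 m interval has Δρ < 0: lighter water underlies denser water.

121–192 m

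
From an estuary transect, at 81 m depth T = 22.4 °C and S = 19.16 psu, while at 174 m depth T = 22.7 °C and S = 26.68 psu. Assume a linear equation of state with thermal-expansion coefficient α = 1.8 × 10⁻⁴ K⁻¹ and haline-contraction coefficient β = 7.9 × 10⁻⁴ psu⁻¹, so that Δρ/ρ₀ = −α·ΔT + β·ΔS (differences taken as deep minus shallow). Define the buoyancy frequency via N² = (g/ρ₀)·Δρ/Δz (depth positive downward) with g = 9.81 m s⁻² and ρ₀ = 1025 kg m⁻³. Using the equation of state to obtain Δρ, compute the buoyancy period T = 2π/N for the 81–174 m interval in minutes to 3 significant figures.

ΔT = +0.3 K, ΔS = +7.52 psu (deep − shallow).
Δρ/ρ₀ = −αΔT + βΔS = -5.40 × 10⁻⁵ + 5.9408 × 10⁻³ = 5.8868 × 10⁻³, so Δρ ≈ 6.034 kg m⁻³.
N² = (g/ρ₀)·Δρ/Δz = g·(Δρ/ρ₀)/Δz = 9.81 × 5.8868 × 10⁻³ / 93 = 6.2096 × 10⁻⁴ s⁻².
N = √(6.2096 × 10⁻⁴) = 0.024919 rad s⁻¹ → T = 2π/N = 252.14 s = 4.2023 min ≈ 4.20 min.

4.20 min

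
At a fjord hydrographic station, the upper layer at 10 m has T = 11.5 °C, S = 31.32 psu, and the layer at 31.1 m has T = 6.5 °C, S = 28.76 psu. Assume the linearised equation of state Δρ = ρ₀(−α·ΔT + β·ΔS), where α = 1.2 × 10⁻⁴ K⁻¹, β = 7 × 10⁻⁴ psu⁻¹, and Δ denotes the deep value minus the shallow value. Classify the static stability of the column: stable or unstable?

unstable

ΔT = 6.5 − 11.5 = -5.0 K and ΔS = 28.76 − 31.32 = -2.56 psu (deep − shallow).
−αΔT = 6.00 × 10⁻⁴; βΔS = -1.792 × 10⁻³; sum Δρ/ρ₀ = -1.192 × 10⁻³.
Δρ/ρ₀ < 0, so Δρ < 0: deeper water is lighter → statically unstable; the column would overturn.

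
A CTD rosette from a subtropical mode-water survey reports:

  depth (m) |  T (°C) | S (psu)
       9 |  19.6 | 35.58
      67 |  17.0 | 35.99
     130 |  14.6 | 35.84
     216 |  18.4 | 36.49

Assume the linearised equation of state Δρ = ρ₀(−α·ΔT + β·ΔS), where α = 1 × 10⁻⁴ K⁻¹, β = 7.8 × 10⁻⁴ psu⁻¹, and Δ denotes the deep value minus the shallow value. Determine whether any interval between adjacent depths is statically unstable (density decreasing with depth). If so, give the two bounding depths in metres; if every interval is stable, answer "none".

none

Evaluate Δρ/ρ₀ = −αΔT + βΔS across each adjacent pair:
  9–67 m: −αΔT+βΔS = −(1 × 10⁻⁴)(-2.6)+(7.8 × 10⁻⁴)(+0.41) = 5.8 × 10⁻⁴ → stable
  67–130 m: −αΔT+βΔS = −(1 × 10⁻⁴)(-2.4)+(7.8 × 10⁻⁴)(-0.15) = 1.2 × 10⁻⁴ → stable
  130–216 m: −αΔT+βΔS = −(1 × 10⁻⁴)(+3.8)+(7.8 × 10⁻⁴)(+0.65) = 1.3 × 10⁻⁴ → stable
Every interval has Δρ > 0: the column is stably stratified throughout.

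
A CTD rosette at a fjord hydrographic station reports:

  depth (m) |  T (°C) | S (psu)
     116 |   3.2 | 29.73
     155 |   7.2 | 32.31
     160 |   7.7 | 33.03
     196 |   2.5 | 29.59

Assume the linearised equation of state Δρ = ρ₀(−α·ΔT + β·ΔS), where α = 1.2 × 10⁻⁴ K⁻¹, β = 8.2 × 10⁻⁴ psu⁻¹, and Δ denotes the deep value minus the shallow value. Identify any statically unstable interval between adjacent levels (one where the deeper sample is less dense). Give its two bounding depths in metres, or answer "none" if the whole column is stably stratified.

Evaluate Δρ/ρ₀ = −αΔT + βΔS across each adjacent pair:
  116–155 m: −αΔT+βΔS = −(1.2 × 10⁻⁴)(+4.0)+(8.2 × 10⁻⁴)(+2.58) = 1.6 × 10⁻³ → stable
  155–160 m: −αΔT+βΔS = −(1.2 × 10⁻⁴)(+0.5)+(8.2 × 10⁻⁴)(+0.72) = 5.3 × 10⁻⁴ → stable
  160–196 m: −αΔT+βΔS = −(1.2 × 10⁻⁴)(-5.2)+(8.2 × 10⁻⁴)(-3.44) = -2.2 × 10⁻³ → UNSTABLE
The 160–196 m interval has Δρ < 0: lighter water underlies denser water.

160–196 m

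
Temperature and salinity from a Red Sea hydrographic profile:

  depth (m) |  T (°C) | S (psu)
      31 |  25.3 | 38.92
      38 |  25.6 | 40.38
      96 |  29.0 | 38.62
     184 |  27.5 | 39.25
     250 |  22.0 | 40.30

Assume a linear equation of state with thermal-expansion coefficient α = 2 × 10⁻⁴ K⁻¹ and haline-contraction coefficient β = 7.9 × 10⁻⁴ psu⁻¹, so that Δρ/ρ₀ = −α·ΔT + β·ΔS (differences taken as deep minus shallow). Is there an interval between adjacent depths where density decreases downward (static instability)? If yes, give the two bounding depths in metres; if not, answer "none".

38–96 m

Evaluate Δρ/ρ₀ = −αΔT + βΔS across each adjacent pair:
  31–38 m: −αΔT+βΔS = −(2 × 10⁻⁴)(+0.3)+(7.9 × 10⁻⁴)(+1.46) = 1.1 × 10⁻³ → stable
  38–96 m: −αΔT+βΔS = −(2 × 10⁻⁴)(+3.4)+(7.9 × 10⁻⁴)(-1.76) = -2.1 × 10⁻³ → UNSTABLE
  96–184 m: −αΔT+βΔS = −(2 × 10⁻⁴)(-1.5)+(7.9 × 10⁻⁴)(+0.63) = 8.0 × 10⁻⁴ → stable
  184–250 m: −αΔT+βΔS = −(2 × 10⁻⁴)(-5.5)+(7.9 × 10⁻⁴)(+1.05) = 1.9 × 10⁻³ → stable
The 38–96 m interval has Δρ < 0: lighter water underlies denser water.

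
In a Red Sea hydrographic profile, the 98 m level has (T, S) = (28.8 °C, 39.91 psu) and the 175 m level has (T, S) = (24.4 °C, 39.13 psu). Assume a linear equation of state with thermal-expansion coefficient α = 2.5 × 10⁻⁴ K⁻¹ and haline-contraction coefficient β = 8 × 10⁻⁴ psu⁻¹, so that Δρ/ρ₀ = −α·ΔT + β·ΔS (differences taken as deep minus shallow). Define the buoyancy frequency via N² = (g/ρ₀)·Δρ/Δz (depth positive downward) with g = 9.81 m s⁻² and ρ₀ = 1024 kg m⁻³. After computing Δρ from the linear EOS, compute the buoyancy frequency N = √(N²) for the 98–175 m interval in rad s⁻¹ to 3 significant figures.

7.79 × 10⁻³ rad s⁻¹

ΔT = -4.4 K, ΔS = -0.78 psu (deep − shallow).
Δρ/ρ₀ = −αΔT + βΔS = 1.10 × 10⁻³ − 6.24 × 10⁻⁴ = 4.76 × 10⁻⁴, so Δρ ≈ 0.4874 kg m⁻³.
N² = (g/ρ₀)·Δρ/Δz = g·(Δρ/ρ₀)/Δz = 9.81 × 4.76 × 10⁻⁴ / 77 = 6.0644 × 10⁻⁵ s⁻².
N = √(6.0644 × 10⁻⁵) = 7.7874 × 10⁻³ rad s⁻¹ ≈ 7.79 × 10⁻³ rad s⁻¹.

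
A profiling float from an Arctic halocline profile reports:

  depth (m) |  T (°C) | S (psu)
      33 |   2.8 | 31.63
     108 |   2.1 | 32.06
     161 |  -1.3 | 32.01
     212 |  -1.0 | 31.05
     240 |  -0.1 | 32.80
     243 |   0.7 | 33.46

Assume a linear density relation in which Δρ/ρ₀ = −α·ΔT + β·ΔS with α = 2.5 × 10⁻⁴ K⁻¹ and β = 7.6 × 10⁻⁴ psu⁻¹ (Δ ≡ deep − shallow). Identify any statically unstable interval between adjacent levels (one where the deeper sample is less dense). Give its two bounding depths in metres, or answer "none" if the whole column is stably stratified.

161–212 m

Evaluate Δρ/ρ₀ = −αΔT + βΔS across each adjacent pair:
  33–108 m: −αΔT+βΔS = −(2.5 × 10⁻⁴)(-0.7)+(7.6 × 10⁻⁴)(+0.43) = 5.0 × 10⁻⁴ → stable
  108–161 m: −αΔT+βΔS = −(2.5 × 10⁻⁴)(-3.4)+(7.6 × 10⁻⁴)(-0.05) = 8.1 × 10⁻⁴ → stable
  161–212 m: −αΔT+βΔS = −(2.5 × 10⁻⁴)(+0.3)+(7.6 × 10⁻⁴)(-0.96) = -8.0 × 10⁻⁴ → UNSTABLE
  212–240 m: −αΔT+βΔS = −(2.5 × 10⁻⁴)(+0.9)+(7.6 × 10⁻⁴)(+1.75) = 1.1 × 10⁻³ → stable
  240–243 m: −αΔT+βΔS = −(2.5 × 10⁻⁴)(+0.8)+(7.6 × 10⁻⁴)(+0.66) = 3.0 × 10⁻⁴ → stable
The 161–212 m interval has Δρ < 0: lighter water underlies denser water.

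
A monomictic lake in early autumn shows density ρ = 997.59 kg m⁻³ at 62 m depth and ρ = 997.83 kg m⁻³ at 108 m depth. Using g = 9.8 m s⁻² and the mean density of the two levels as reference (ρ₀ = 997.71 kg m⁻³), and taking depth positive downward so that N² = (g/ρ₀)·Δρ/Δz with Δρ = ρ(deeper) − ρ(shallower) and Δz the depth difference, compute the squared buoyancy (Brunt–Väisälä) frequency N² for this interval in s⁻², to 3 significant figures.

Δρ = 997.83 − 997.59 = 0.24 kg m⁻³ over Δz = 108 − 62 = 46 m.
N² = (9.8/997.71) × (0.24/46) = 5.1248 × 10⁻⁵ s⁻² ≈ 5.12 × 10⁻⁵ s⁻².

5.12 × 10⁻⁵ s⁻²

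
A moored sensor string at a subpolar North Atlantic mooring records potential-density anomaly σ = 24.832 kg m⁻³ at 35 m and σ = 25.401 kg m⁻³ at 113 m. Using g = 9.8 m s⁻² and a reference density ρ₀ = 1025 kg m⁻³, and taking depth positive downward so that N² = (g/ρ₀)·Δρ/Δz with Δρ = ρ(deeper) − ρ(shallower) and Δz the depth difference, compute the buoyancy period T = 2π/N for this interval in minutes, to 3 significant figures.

Δρ = 1025.401 − 1024.832 = 0.569 kg m⁻³ over Δz = 113 − 35 = 78 m.
N² = (9.8/1025) × (0.569/78) = 6.9746 × 10⁻⁵ s⁻².
N = √(6.9746 × 10⁻⁵) = 8.3514 × 10⁻³ rad s⁻¹, so T = 2π/N = 752.35 s = 12.539 min ≈ 12.5 min.

12.5 min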